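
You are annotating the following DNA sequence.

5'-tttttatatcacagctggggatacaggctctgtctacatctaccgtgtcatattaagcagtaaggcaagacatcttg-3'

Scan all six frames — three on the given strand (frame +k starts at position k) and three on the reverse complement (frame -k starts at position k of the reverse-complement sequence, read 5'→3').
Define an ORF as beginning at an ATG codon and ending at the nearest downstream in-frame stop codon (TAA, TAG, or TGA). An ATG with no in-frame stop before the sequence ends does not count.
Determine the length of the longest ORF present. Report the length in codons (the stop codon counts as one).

Reverse complement (5'→3'): CAAGATGTCTTGCCTTACTGCTTAATATGACACGGTAGATGTAGACAGAGCCTGTATCCCCAGCTGTGATATAAAAA
Frame +1: TTT TTA TAT CAC AGC TGG GGA TAC AGG CTC TGT CTA CAT CTA CCG TGT CAT ATT AAG CAG TAA GGC AAG ACA TCT — no ATG→stop ORF.
Frame +2: TTT TAT ATC ACA GCT GGG GAT ACA GGC TCT GTC TAC ATC TAC CGT GTC ATA TTA AGC AGT AAG GCA AGA CAT CTT — no ATG→stop ORF.
Frame +3: TTT ATA TCA CAG CTG GGG ATA CAG GCT CTG TCT ACA TCT ACC GTG TCA TAT TAA GCA GTA AGG CAA GAC ATC TTG — no ATG→stop ORF.
Frame -1: CAA GAT GTC TTG CCT TAC TGC TTA ATA TGA CAC GGT AGA TGT AGA CAG AGC CTG TAT CCC CAG CTG TGA TAT AAA — no ATG→stop ORF.
Frame -2: AAG ATG TCT TGC CTT ACT GCT TAA TAT GAC ACG GTA GAT GTA GAC AGA GCC TGT ATC CCC AGC TGT GAT ATA AAA — ATG at 5, stop TAA at 23 → 21 nt.
Frame -3: AGA TGT CTT GCC TTA CTG CTT AAT ATG ACA CGG TAG ATG TAG ACA GAG CCT GTA TCC CCA GCT GTG ATA TAA AAA — ATG at 27, stop TAG at 36 → 12 nt; ATG at 39, stop TAG at 42 → 6 nt.
Longest: frame -2, positions 5–25, 21 nt = 7 codons = 6 aa. → 7 codons.

7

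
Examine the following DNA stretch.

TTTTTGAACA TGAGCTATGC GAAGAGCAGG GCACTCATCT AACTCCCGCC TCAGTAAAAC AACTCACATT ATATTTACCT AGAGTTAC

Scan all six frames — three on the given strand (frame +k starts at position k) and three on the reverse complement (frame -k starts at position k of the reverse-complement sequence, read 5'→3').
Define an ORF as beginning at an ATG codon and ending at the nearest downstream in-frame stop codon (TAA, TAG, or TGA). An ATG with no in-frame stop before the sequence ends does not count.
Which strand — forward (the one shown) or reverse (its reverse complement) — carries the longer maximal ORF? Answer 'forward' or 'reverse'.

forward

Reverse complement (5'→3'): GTAACTCTAGGTAAATATAATGTGAGTTGTTTTACTGAGGCGGGAGTTAGATGAGTGCCCTGCTCTTCGCATAGCTCATGTTCAAAAA
Frame +1: TTT TTG AAC ATG AGC TAT GCG AAG AGC AGG GCA CTC ATC TAA CTC CCG CCT CAG TAA AAC AAC TCA CAT TAT ATT TAC CTA GAG TTA — ATG at 10, stop TAA at 40 → 33 nt.
Frame +2: TTT TGA ACA TGA GCT ATG CGA AGA GCA GGG CAC TCA TCT AAC TCC CGC CTC AGT AAA ACA ACT CAC ATT ATA TTT ACC TAG AGT TAC — ATG at 17, stop TAG at 80 → 66 nt.
Frame +3: TTT GAA CAT GAG CTA TGC GAA GAG CAG GGC ACT CAT CTA ACT CCC GCC TCA GTA AAA CAA CTC ACA TTA TAT TTA CCT AGA GTT — no ATG→stop ORF.
Frame -1: GTA ACT CTA GGT AAA TAT AAT GTG AGT TGT TTT ACT GAG GCG GGA GTT AGA TGA GTG CCC TGC TCT TCG CAT AGC TCA TGT TCA AAA — no ATG→stop ORF.
Frame -2: TAA CTC TAG GTA AAT ATA ATG TGA GTT GTT TTA CTG AGG CGG GAG TTA GAT GAG TGC CCT GCT CTT CGC ATA GCT CAT GTT CAA AAA — ATG at 20, stop TGA at 23 → 6 nt.
Frame -3: AAC TCT AGG TAA ATA TAA TGT GAG TTG TTT TAC TGA GGC GGG AGT TAG ATG AGT GCC CTG CTC TTC GCA TAG CTC ATG TTC AAA — ATG at 51, stop TAG at 72 → 24 nt.
Forward-strand max 66 nt; reverse-strand max 24 nt. The forward strand has the longer ORF.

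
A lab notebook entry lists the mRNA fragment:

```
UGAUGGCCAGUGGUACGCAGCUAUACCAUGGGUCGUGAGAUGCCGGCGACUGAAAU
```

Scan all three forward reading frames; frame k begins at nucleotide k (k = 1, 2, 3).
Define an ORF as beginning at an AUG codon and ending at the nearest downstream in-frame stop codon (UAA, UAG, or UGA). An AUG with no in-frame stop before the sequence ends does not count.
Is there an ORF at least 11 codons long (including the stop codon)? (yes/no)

yes

Frame 1: UGA UGG CCA GUG GUA CGC AGC UAU ACC AUG GGU CGU GAG AUG CCG GCG ACU GAA — no AUG→stop ORF.
Frame 2: GAU GGC CAG UGG UAC GCA GCU AUA CCA UGG GUC GUG AGA UGC CGG CGA CUG AAA — no AUG→stop ORF.
Frame 3: AUG GCC AGU GGU ACG CAG CUA UAC CAU GGG UCG UGA GAU GCC GGC GAC UGA AAU — AUG at 3, stop UGA at 36 → 36 nt.
Frame 3 has an ORF of 12 codons (positions 3–38) ≥ 11, so yes.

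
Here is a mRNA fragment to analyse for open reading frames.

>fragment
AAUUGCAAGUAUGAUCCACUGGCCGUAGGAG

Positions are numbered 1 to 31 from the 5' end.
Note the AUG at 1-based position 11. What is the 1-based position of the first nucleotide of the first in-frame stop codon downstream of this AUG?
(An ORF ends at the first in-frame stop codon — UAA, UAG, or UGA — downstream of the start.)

Codons from position 11: AUG (11–13), AUC (14–16), CAC (17–19), UGG (20–22), CCG (23–25), UAG (26–28).
UAG is a stop codon; it begins at position 26.

26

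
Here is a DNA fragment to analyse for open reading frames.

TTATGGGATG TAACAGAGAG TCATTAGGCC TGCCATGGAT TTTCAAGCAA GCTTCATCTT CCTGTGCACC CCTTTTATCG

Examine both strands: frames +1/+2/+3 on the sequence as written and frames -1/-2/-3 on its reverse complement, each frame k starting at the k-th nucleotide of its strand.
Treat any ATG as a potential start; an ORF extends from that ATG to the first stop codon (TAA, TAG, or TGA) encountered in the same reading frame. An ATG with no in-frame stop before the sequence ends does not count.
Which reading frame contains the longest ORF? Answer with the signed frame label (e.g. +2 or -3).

Reverse complement (5'→3'): CGATAAAAGGGGTGCACAGGAAGATGAAGCTTGCTTGAAAATCCATGGCAGGCCTAATGACTCTCTGTTACATCCCATAA
Frame +1: TTA TGG GAT GTA ACA GAG AGT CAT TAG GCC TGC CAT GGA TTT TCA AGC AAG CTT CAT CTT CCT GTG CAC CCC TTT TAT — no ATG→stop ORF.
Frame +2: TAT GGG ATG TAA CAG AGA GTC ATT AGG CCT GCC ATG GAT TTT CAA GCA AGC TTC ATC TTC CTG TGC ACC CCT TTT ATC — ATG at 8, stop TAA at 11 → 6 nt.
Frame +3: ATG GGA TGT AAC AGA GAG TCA TTA GGC CTG CCA TGG ATT TTC AAG CAA GCT TCA TCT TCC TGT GCA CCC CTT TTA TCG — no ATG→stop ORF.
Frame -1: CGA TAA AAG GGG TGC ACA GGA AGA TGA AGC TTG CTT GAA AAT CCA TGG CAG GCC TAA TGA CTC TCT GTT ACA TCC CAT — no ATG→stop ORF.
Frame -2: GAT AAA AGG GGT GCA CAG GAA GAT GAA GCT TGC TTG AAA ATC CAT GGC AGG CCT AAT GAC TCT CTG TTA CAT CCC ATA — no ATG→stop ORF.
Frame -3: ATA AAA GGG GTG CAC AGG AAG ATG AAG CTT GCT TGA AAA TCC ATG GCA GGC CTA ATG ACT CTC TGT TAC ATC CCA TAA — ATG at 24, stop TGA at 36 → 15 nt; ATG at 45, stop TAA at 78 → 36 nt; ATG at 57, stop TAA at 78 → 24 nt.
Longest ORF is 36 nt in frame -3 (positions 45–80).

-3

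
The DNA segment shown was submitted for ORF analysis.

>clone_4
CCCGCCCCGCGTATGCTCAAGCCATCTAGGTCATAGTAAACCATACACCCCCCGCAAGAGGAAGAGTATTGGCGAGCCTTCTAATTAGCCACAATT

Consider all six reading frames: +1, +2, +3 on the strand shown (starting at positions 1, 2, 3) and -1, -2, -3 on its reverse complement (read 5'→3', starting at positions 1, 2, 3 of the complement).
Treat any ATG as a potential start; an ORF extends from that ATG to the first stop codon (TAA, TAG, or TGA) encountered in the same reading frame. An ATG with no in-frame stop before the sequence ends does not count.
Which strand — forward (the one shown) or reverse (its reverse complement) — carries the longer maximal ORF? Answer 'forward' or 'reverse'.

Reverse complement (5'→3'): AATTGTGGCTAATTAGAAGGCTCGCCAATACTCTTCCTCTTGCGGGGGGTGTATGGTTTACTATGACCTAGATGGCTTGAGCATACGCGGGGCGGG
Frame +1: CCC GCC CCG CGT ATG CTC AAG CCA TCT AGG TCA TAG TAA ACC ATA CAC CCC CCG CAA GAG GAA GAG TAT TGG CGA GCC TTC TAA TTA GCC ACA ATT — ATG at 13, stop TAG at 34 → 24 nt.
Frame +2: CCG CCC CGC GTA TGC TCA AGC CAT CTA GGT CAT AGT AAA CCA TAC ACC CCC CGC AAG AGG AAG AGT ATT GGC GAG CCT TCT AAT TAG CCA CAA — no ATG→stop ORF.
Frame +3: CGC CCC GCG TAT GCT CAA GCC ATC TAG GTC ATA GTA AAC CAT ACA CCC CCC GCA AGA GGA AGA GTA TTG GCG AGC CTT CTA ATT AGC CAC AAT — no ATG→stop ORF.
Frame -1: AAT TGT GGC TAA TTA GAA GGC TCG CCA ATA CTC TTC CTC TTG CGG GGG GTG TAT GGT TTA CTA TGA CCT AGA TGG CTT GAG CAT ACG CGG GGC GGG — no ATG→stop ORF.
Frame -2: ATT GTG GCT AAT TAG AAG GCT CGC CAA TAC TCT TCC TCT TGC GGG GGG TGT ATG GTT TAC TAT GAC CTA GAT GGC TTG AGC ATA CGC GGG GCG — no ATG→stop ORF.
Frame -3: TTG TGG CTA ATT AGA AGG CTC GCC AAT ACT CTT CCT CTT GCG GGG GGT GTA TGG TTT ACT ATG ACC TAG ATG GCT TGA GCA TAC GCG GGG CGG — ATG at 63, stop TAG at 69 → 9 nt; ATG at 72, stop TGA at 78 → 9 nt.
Forward-strand max 24 nt; reverse-strand max 9 nt. The forward strand has the longer ORF.

forward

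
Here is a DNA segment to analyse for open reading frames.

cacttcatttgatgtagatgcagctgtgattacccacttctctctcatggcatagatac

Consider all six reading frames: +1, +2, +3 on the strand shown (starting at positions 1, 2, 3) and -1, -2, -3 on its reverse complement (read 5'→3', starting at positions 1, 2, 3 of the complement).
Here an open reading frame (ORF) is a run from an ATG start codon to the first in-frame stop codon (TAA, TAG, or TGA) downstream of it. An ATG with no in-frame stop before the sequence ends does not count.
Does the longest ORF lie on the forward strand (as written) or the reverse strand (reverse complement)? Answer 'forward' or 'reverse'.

Reverse complement (5'→3'): GTATCTATGCCATGAGAGAGAAGTGGGTAATCACAGCTGCATCTACATCAAATGAAGTG
Frame +1: CAC TTC ATT TGA TGT AGA TGC AGC TGT GAT TAC CCA CTT CTC TCT CAT GGC ATA GAT — no ATG→stop ORF.
Frame +2: ACT TCA TTT GAT GTA GAT GCA GCT GTG ATT ACC CAC TTC TCT CTC ATG GCA TAG ATA — ATG at 47, stop TAG at 53 → 9 nt.
Frame +3: CTT CAT TTG ATG TAG ATG CAG CTG TGA TTA CCC ACT TCT CTC TCA TGG CAT AGA TAC — ATG at 12, stop TAG at 15 → 6 nt; ATG at 18, stop TGA at 27 → 12 nt.
Frame -1: GTA TCT ATG CCA TGA GAG AGA AGT GGG TAA TCA CAG CTG CAT CTA CAT CAA ATG AAG — ATG at 7, stop TGA at 13 → 9 nt.
Frame -2: TAT CTA TGC CAT GAG AGA GAA GTG GGT AAT CAC AGC TGC ATC TAC ATC AAA TGA AGT — no ATG→stop ORF.
Frame -3: ATC TAT GCC ATG AGA GAG AAG TGG GTA ATC ACA GCT GCA TCT ACA TCA AAT GAA GTG — no ATG→stop ORF.
Forward-strand max 12 nt; reverse-strand max 9 nt. The forward strand has the longer ORF.

forward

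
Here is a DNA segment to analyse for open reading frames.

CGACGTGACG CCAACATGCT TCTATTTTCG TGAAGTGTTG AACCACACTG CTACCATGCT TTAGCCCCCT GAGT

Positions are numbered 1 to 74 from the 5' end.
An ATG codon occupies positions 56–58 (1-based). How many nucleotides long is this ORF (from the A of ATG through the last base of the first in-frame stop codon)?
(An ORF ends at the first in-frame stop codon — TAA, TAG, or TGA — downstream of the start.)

9

Codons from position 56: ATG (56–58), CTT (59–61), TAG (62–64).
TAG is the first in-frame stop; ORF spans 56–64, 9 nucleotides.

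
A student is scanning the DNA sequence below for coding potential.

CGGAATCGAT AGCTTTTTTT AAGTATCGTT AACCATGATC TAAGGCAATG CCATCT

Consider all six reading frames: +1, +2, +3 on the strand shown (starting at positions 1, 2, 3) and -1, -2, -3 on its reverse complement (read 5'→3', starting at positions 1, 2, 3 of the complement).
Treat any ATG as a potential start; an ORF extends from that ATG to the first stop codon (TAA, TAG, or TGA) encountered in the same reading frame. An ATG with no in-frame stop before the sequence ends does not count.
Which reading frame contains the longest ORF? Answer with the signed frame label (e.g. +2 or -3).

-3

Reverse complement (5'→3'): AGATGGCATTGCCTTAGATCATGGTTAACGATACTTAAAAAAAGCTATCGATTCCG
Frame +1: CGG AAT CGA TAG CTT TTT TTA AGT ATC GTT AAC CAT GAT CTA AGG CAA TGC CAT — no ATG→stop ORF.
Frame +2: GGA ATC GAT AGC TTT TTT TAA GTA TCG TTA ACC ATG ATC TAA GGC AAT GCC ATC — ATG at 35, stop TAA at 41 → 9 nt.
Frame +3: GAA TCG ATA GCT TTT TTT AAG TAT CGT TAA CCA TGA TCT AAG GCA ATG CCA TCT — no ATG→stop ORF.
Frame -1: AGA TGG CAT TGC CTT AGA TCA TGG TTA ACG ATA CTT AAA AAA AGC TAT CGA TTC — no ATG→stop ORF.
Frame -2: GAT GGC ATT GCC TTA GAT CAT GGT TAA CGA TAC TTA AAA AAA GCT ATC GAT TCC — no ATG→stop ORF.
Frame -3: ATG GCA TTG CCT TAG ATC ATG GTT AAC GAT ACT TAA AAA AAG CTA TCG ATT CCG — ATG at 3, stop TAG at 15 → 15 nt; ATG at 21, stop TAA at 36 → 18 nt.
Longest ORF is 18 nt in frame -3 (positions 21–38).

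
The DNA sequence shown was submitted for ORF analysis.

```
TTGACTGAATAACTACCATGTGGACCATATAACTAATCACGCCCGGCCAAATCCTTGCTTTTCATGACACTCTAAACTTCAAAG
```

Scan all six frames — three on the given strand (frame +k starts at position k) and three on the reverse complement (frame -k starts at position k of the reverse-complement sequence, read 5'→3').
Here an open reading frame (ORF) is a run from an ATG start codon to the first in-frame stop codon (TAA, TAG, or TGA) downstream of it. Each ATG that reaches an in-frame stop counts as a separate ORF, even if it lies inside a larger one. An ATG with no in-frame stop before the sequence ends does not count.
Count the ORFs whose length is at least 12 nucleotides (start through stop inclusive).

Reverse complement (5'→3'): CTTTGAAGTTTAGAGTGTCATGAAAAGCAAGGATTTGGCCGGGCGTGATTAGTTATATGGTCCACATGGTAGTTATTCAGTCAA
Frame +1: TTG ACT GAA TAA CTA CCA TGT GGA CCA TAT AAC TAA TCA CGC CCG GCC AAA TCC TTG CTT TTC ATG ACA CTC TAA ACT TCA AAG — ATG at 64, stop TAA at 73 → 12 nt.
Frame +2: TGA CTG AAT AAC TAC CAT GTG GAC CAT ATA ACT AAT CAC GCC CGG CCA AAT CCT TGC TTT TCA TGA CAC TCT AAA CTT CAA — no ATG→stop ORF.
Frame +3: GAC TGA ATA ACT ACC ATG TGG ACC ATA TAA CTA ATC ACG CCC GGC CAA ATC CTT GCT TTT CAT GAC ACT CTA AAC TTC AAA — ATG at 18, stop TAA at 30 → 15 nt.
Frame -1: CTT TGA AGT TTA GAG TGT CAT GAA AAG CAA GGA TTT GGC CGG GCG TGA TTA GTT ATA TGG TCC ACA TGG TAG TTA TTC AGT CAA — no ATG→stop ORF.
Frame -2: TTT GAA GTT TAG AGT GTC ATG AAA AGC AAG GAT TTG GCC GGG CGT GAT TAG TTA TAT GGT CCA CAT GGT AGT TAT TCA GTC — ATG at 20, stop TAG at 50 → 33 nt.
Frame -3: TTG AAG TTT AGA GTG TCA TGA AAA GCA AGG ATT TGG CCG GGC GTG ATT AGT TAT ATG GTC CAC ATG GTA GTT ATT CAG TCA — no ATG→stop ORF.
ORFs ≥ 12 nucleotides: frame +1 64–75 (12 nucleotides), frame +3 18–32 (15 nucleotides), frame -2 20–52 (33 nucleotides). Count = 3.

3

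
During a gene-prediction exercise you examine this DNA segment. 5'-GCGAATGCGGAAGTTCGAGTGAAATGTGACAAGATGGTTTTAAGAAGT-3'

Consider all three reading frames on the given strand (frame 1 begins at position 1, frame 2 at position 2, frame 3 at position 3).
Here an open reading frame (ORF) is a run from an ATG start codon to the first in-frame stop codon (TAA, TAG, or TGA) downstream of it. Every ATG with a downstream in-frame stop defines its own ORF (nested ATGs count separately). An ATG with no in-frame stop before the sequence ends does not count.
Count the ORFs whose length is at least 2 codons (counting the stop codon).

Frame 1: GCG AAT GCG GAA GTT CGA GTG AAA TGT GAC AAG ATG GTT TTA AGA AGT — no ATG→stop ORF.
Frame 2: CGA ATG CGG AAG TTC GAG TGA AAT GTG ACA AGA TGG TTT TAA GAA — ATG at 5, stop TGA at 20 → 18 nt.
Frame 3: GAA TGC GGA AGT TCG AGT GAA ATG TGA CAA GAT GGT TTT AAG AAG — ATG at 24, stop TGA at 27 → 6 nt.
ORFs ≥ 2 codons: frame 2 5–22 (6 codons), frame 3 24–29 (2 codons). Count = 2.

2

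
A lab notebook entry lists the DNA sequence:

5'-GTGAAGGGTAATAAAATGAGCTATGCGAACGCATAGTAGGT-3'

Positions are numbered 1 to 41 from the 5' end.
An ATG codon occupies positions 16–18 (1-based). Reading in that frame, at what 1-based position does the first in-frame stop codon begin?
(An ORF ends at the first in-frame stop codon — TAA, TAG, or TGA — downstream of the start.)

34

Codons from position 16: ATG (16–18), AGC (19–21), TAT (22–24), GCG (25–27), AAC (28–30), GCA (31–33), TAG (34–36).
TAG is a stop codon; it begins at position 34.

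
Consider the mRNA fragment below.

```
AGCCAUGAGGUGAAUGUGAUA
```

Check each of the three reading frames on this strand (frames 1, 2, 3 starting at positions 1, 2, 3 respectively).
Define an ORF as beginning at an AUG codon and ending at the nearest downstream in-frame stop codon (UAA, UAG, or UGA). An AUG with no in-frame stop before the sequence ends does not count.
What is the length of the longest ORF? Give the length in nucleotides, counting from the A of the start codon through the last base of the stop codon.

9

Frame 1: AGC CAU GAG GUG AAU GUG AUA — no AUG→stop ORF.
Frame 2: GCC AUG AGG UGA AUG UGA — AUG at 5, stop UGA at 11 → 9 nt; AUG at 14, stop UGA at 17 → 6 nt.
Frame 3: CCA UGA GGU GAA UGU GAU — no AUG→stop ORF.
Longest: frame 2, positions 5–13, 9 nt = 3 codons = 2 aa. → 9 nucleotides.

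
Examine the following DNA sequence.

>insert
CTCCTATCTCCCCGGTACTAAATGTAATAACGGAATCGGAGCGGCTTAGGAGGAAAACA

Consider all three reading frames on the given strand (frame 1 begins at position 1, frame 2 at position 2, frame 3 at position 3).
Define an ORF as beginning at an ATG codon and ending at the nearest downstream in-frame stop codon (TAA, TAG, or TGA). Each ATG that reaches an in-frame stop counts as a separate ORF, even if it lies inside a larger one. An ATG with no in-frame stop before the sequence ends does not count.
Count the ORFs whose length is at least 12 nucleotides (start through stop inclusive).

0

Frame 1: CTC CTA TCT CCC CGG TAC TAA ATG TAA TAA CGG AAT CGG AGC GGC TTA GGA GGA AAA — ATG at 22, stop TAA at 25 → 6 nt.
Frame 2: TCC TAT CTC CCC GGT ACT AAA TGT AAT AAC GGA ATC GGA GCG GCT TAG GAG GAA AAC — no ATG→stop ORF.
Frame 3: CCT ATC TCC CCG GTA CTA AAT GTA ATA ACG GAA TCG GAG CGG CTT AGG AGG AAA ACA — no ATG→stop ORF.
No ORF reaches 12 nucleotides. Count = 0.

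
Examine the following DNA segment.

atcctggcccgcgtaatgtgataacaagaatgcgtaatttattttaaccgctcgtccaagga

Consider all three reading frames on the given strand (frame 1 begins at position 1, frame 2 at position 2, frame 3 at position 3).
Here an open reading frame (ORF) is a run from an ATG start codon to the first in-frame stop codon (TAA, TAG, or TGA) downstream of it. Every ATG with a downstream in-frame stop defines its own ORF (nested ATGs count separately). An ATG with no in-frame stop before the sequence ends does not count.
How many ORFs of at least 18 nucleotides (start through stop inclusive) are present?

Frame 1: ATC CTG GCC CGC GTA ATG TGA TAA CAA GAA TGC GTA ATT TAT TTT AAC CGC TCG TCC AAG — ATG at 16, stop TGA at 19 → 6 nt.
Frame 2: TCC TGG CCC GCG TAA TGT GAT AAC AAG AAT GCG TAA TTT ATT TTA ACC GCT CGT CCA AGG — no ATG→stop ORF.
Frame 3: CCT GGC CCG CGT AAT GTG ATA ACA AGA ATG CGT AAT TTA TTT TAA CCG CTC GTC CAA GGA — ATG at 30, stop TAA at 45 → 18 nt.
ORFs ≥ 18 nucleotides: frame 3 30–47 (18 nucleotides). Count = 1.

1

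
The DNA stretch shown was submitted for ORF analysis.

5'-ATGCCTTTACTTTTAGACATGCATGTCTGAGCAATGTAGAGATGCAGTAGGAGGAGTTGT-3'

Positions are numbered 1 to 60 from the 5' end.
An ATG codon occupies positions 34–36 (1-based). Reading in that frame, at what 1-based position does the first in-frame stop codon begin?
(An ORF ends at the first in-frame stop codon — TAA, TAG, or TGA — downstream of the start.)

Codons from position 34: ATG (34–36), TAG (37–39).
TAG is a stop codon; it begins at position 37.

37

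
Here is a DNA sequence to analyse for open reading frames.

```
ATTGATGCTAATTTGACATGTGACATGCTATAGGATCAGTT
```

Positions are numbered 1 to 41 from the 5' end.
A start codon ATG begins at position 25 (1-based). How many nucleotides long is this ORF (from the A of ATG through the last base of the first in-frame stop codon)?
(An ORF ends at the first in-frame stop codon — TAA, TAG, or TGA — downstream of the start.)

9

Codons from position 25: ATG (25–27), CTA (28–30), TAG (31–33).
TAG is the first in-frame stop; ORF spans 25–33, 9 nucleotides.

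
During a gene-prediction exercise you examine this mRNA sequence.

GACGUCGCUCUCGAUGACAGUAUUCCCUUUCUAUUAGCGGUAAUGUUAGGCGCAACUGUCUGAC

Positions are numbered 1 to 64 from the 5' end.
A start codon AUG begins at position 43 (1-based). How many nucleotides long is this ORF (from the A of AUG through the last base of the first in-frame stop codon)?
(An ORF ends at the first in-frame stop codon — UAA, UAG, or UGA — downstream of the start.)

21

Codons from position 43: AUG (43–45), UUA (46–48), GGC (49–51), GCA (52–54), ACU (55–57), GUC (58–60), UGA (61–63).
UGA is the first in-frame stop; ORF spans 43–63, 21 nucleotides.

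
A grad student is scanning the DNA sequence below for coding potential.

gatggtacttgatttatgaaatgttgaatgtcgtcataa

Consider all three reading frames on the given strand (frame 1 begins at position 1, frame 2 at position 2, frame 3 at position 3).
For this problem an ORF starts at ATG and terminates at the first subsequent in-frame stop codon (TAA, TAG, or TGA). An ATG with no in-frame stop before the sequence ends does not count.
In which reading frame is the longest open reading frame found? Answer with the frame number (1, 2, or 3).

2

Frame 1: GAT GGT ACT TGA TTT ATG AAA TGT TGA ATG TCG TCA TAA — ATG at 16, stop TGA at 25 → 12 nt; ATG at 28, stop TAA at 37 → 12 nt.
Frame 2: ATG GTA CTT GAT TTA TGA AAT GTT GAA TGT CGT CAT — ATG at 2, stop TGA at 17 → 18 nt.
Frame 3: TGG TAC TTG ATT TAT GAA ATG TTG AAT GTC GTC ATA — no ATG→stop ORF.
Longest ORF is 18 nt in frame 2 (positions 2–19).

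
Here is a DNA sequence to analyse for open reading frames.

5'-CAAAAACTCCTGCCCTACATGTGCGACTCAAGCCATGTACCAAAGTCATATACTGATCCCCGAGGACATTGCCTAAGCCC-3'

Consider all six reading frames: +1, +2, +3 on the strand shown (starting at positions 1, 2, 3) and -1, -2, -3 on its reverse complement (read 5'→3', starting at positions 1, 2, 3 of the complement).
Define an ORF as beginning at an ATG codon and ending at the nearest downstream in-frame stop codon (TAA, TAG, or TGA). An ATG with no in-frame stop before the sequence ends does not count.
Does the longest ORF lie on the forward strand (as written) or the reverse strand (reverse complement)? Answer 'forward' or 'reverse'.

Reverse complement (5'→3'): GGGCTTAGGCAATGTCCTCGGGGATCAGTATATGACTTTGGTACATGGCTTGAGTCGCACATGTAGGGCAGGAGTTTTTG
Frame +1: CAA AAA CTC CTG CCC TAC ATG TGC GAC TCA AGC CAT GTA CCA AAG TCA TAT ACT GAT CCC CGA GGA CAT TGC CTA AGC — no ATG→stop ORF.
Frame +2: AAA AAC TCC TGC CCT ACA TGT GCG ACT CAA GCC ATG TAC CAA AGT CAT ATA CTG ATC CCC GAG GAC ATT GCC TAA GCC — ATG at 35, stop TAA at 74 → 42 nt.
Frame +3: AAA ACT CCT GCC CTA CAT GTG CGA CTC AAG CCA TGT ACC AAA GTC ATA TAC TGA TCC CCG AGG ACA TTG CCT AAG CCC — no ATG→stop ORF.
Frame -1: GGG CTT AGG CAA TGT CCT CGG GGA TCA GTA TAT GAC TTT GGT ACA TGG CTT GAG TCG CAC ATG TAG GGC AGG AGT TTT — ATG at 61, stop TAG at 64 → 6 nt.
Frame -2: GGC TTA GGC AAT GTC CTC GGG GAT CAG TAT ATG ACT TTG GTA CAT GGC TTG AGT CGC ACA TGT AGG GCA GGA GTT TTT — no ATG→stop ORF.
Frame -3: GCT TAG GCA ATG TCC TCG GGG ATC AGT ATA TGA CTT TGG TAC ATG GCT TGA GTC GCA CAT GTA GGG CAG GAG TTT TTG — ATG at 12, stop TGA at 33 → 24 nt; ATG at 45, stop TGA at 51 → 9 nt.
Forward-strand max 42 nt; reverse-strand max 24 nt. The forward strand has the longer ORF.

forward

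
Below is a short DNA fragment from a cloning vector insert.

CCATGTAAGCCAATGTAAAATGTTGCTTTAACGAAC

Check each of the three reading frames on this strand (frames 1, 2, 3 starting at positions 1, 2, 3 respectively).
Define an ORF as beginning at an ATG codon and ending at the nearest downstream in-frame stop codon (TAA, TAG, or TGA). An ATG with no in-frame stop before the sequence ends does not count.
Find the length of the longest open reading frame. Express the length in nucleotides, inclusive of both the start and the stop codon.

Frame 1: CCA TGT AAG CCA ATG TAA AAT GTT GCT TTA ACG AAC — ATG at 13, stop TAA at 16 → 6 nt.
Frame 2: CAT GTA AGC CAA TGT AAA ATG TTG CTT TAA CGA — ATG at 20, stop TAA at 29 → 12 nt.
Frame 3: ATG TAA GCC AAT GTA AAA TGT TGC TTT AAC GAA — ATG at 3, stop TAA at 6 → 6 nt.
Longest: frame 2, positions 20–31, 12 nt = 4 codons = 3 aa. → 12 nucleotides.

12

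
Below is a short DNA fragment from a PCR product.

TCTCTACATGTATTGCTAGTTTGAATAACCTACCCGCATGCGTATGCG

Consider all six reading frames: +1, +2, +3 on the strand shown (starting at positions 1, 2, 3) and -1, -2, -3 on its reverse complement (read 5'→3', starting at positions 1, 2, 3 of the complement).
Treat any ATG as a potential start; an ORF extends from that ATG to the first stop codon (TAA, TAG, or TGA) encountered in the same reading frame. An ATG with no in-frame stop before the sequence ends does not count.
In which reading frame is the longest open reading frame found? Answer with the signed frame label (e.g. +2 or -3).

-1

Reverse complement (5'→3'): CGCATACGCATGCGGGTAGGTTATTCAAACTAGCAATACATGTAGAGA
Frame +1: TCT CTA CAT GTA TTG CTA GTT TGA ATA ACC TAC CCG CAT GCG TAT GCG — no ATG→stop ORF.
Frame +2: CTC TAC ATG TAT TGC TAG TTT GAA TAA CCT ACC CGC ATG CGT ATG — ATG at 8, stop TAG at 17 → 12 nt.
Frame +3: TCT ACA TGT ATT GCT AGT TTG AAT AAC CTA CCC GCA TGC GTA TGC — no ATG→stop ORF.
Frame -1: CGC ATA CGC ATG CGG GTA GGT TAT TCA AAC TAG CAA TAC ATG TAG AGA — ATG at 10, stop TAG at 31 → 24 nt; ATG at 40, stop TAG at 43 → 6 nt.
Frame -2: GCA TAC GCA TGC GGG TAG GTT ATT CAA ACT AGC AAT ACA TGT AGA — no ATG→stop ORF.
Frame -3: CAT ACG CAT GCG GGT AGG TTA TTC AAA CTA GCA ATA CAT GTA GAG — no ATG→stop ORF.
Longest ORF is 24 nt in frame -1 (positions 10–33).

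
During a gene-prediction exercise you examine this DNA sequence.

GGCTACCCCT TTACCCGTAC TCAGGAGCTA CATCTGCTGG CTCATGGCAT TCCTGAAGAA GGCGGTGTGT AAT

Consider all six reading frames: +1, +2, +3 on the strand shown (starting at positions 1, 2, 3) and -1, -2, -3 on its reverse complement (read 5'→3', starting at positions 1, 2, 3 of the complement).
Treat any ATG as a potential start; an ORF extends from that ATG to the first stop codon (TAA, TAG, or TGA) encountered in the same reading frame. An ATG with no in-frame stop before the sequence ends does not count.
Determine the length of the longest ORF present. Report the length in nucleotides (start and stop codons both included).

18

Reverse complement (5'→3'): ATTACACACCGCCTTCTTCAGGAATGCCATGAGCCAGCAGATGTAGCTCCTGAGTACGGGTAAAGGGGTAGCC
Frame +1: GGC TAC CCC TTT ACC CGT ACT CAG GAG CTA CAT CTG CTG GCT CAT GGC ATT CCT GAA GAA GGC GGT GTG TAA — no ATG→stop ORF.
Frame +2: GCT ACC CCT TTA CCC GTA CTC AGG AGC TAC ATC TGC TGG CTC ATG GCA TTC CTG AAG AAG GCG GTG TGT AAT — no ATG→stop ORF.
Frame +3: CTA CCC CTT TAC CCG TAC TCA GGA GCT ACA TCT GCT GGC TCA TGG CAT TCC TGA AGA AGG CGG TGT GTA — no ATG→stop ORF.
Frame -1: ATT ACA CAC CGC CTT CTT CAG GAA TGC CAT GAG CCA GCA GAT GTA GCT CCT GAG TAC GGG TAA AGG GGT AGC — no ATG→stop ORF.
Frame -2: TTA CAC ACC GCC TTC TTC AGG AAT GCC ATG AGC CAG CAG ATG TAG CTC CTG AGT ACG GGT AAA GGG GTA GCC — ATG at 29, stop TAG at 44 → 18 nt; ATG at 41, stop TAG at 44 → 6 nt.
Frame -3: TAC ACA CCG CCT TCT TCA GGA ATG CCA TGA GCC AGC AGA TGT AGC TCC TGA GTA CGG GTA AAG GGG TAG — ATG at 24, stop TGA at 30 → 9 nt.
Longest: frame -2, positions 29–46, 18 nt = 6 codons = 5 aa. → 18 nucleotides.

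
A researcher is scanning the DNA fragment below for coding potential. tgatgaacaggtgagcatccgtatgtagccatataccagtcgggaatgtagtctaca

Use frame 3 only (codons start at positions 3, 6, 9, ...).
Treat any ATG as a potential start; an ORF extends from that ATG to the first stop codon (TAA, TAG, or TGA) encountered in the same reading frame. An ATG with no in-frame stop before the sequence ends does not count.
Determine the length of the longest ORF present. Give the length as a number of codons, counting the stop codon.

Frame 3: ATG AAC AGG TGA GCA TCC GTA TGT AGC CAT ATA CCA GTC GGG AAT GTA GTC TAC — ATG at 3, stop TGA at 12 → 12 nt.
Longest: frame 3, positions 3–14, 12 nt = 4 codons = 3 aa. → 4 codons.

4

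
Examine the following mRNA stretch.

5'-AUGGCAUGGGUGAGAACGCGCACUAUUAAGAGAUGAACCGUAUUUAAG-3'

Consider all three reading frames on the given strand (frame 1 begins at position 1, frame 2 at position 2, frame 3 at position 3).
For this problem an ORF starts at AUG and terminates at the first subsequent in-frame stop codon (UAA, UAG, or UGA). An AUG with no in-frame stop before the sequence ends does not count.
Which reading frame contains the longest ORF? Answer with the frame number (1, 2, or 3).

1

Frame 1: AUG GCA UGG GUG AGA ACG CGC ACU AUU AAG AGA UGA ACC GUA UUU AAG — AUG at 1, stop UGA at 34 → 36 nt.
Frame 2: UGG CAU GGG UGA GAA CGC GCA CUA UUA AGA GAU GAA CCG UAU UUA — no AUG→stop ORF.
Frame 3: GGC AUG GGU GAG AAC GCG CAC UAU UAA GAG AUG AAC CGU AUU UAA — AUG at 6, stop UAA at 27 → 24 nt; AUG at 33, stop UAA at 45 → 15 nt.
Longest ORF is 36 nt in frame 1 (positions 1–36).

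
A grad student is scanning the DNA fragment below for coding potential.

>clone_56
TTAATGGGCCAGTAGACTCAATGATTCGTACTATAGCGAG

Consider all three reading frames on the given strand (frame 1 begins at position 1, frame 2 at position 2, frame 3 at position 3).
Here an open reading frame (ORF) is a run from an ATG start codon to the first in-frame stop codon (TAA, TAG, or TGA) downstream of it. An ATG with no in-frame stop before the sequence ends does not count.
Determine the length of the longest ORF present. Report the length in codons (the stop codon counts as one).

Frame 1: TTA ATG GGC CAG TAG ACT CAA TGA TTC GTA CTA TAG CGA — ATG at 4, stop TAG at 13 → 12 nt.
Frame 2: TAA TGG GCC AGT AGA CTC AAT GAT TCG TAC TAT AGC GAG — no ATG→stop ORF.
Frame 3: AAT GGG CCA GTA GAC TCA ATG ATT CGT ACT ATA GCG — no ATG→stop ORF.
Longest: frame 1, positions 4–15, 12 nt = 4 codons = 3 aa. → 4 codons.

4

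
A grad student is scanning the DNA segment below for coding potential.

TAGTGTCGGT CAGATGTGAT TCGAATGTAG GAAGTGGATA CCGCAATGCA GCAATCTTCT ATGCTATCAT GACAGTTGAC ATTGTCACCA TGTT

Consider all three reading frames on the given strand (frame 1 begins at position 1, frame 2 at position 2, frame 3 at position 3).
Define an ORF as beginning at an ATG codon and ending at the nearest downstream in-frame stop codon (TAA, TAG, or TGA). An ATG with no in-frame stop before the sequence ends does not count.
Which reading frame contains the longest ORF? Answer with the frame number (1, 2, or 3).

Frame 1: TAG TGT CGG TCA GAT GTG ATT CGA ATG TAG GAA GTG GAT ACC GCA ATG CAG CAA TCT TCT ATG CTA TCA TGA CAG TTG ACA TTG TCA CCA TGT — ATG at 25, stop TAG at 28 → 6 nt; ATG at 46, stop TGA at 70 → 27 nt; ATG at 61, stop TGA at 70 → 12 nt.
Frame 2: AGT GTC GGT CAG ATG TGA TTC GAA TGT AGG AAG TGG ATA CCG CAA TGC AGC AAT CTT CTA TGC TAT CAT GAC AGT TGA CAT TGT CAC CAT GTT — ATG at 14, stop TGA at 17 → 6 nt.
Frame 3: GTG TCG GTC AGA TGT GAT TCG AAT GTA GGA AGT GGA TAC CGC AAT GCA GCA ATC TTC TAT GCT ATC ATG ACA GTT GAC ATT GTC ACC ATG — no ATG→stop ORF.
Longest ORF is 27 nt in frame 1 (positions 46–72).

1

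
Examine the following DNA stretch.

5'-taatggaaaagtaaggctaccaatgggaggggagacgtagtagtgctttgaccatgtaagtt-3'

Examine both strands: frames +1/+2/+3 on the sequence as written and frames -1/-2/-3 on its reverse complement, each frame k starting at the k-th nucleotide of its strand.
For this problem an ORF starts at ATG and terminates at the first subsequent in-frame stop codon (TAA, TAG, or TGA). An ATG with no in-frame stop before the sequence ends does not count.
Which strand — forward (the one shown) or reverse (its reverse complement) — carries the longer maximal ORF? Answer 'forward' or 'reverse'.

reverse

Reverse complement (5'→3'): AACTTACATGGTCAAAGCACTACTACGTCTCCCCTCCCATTGGTAGCCTTACTTTTCCATTA
Frame +1: TAA TGG AAA AGT AAG GCT ACC AAT GGG AGG GGA GAC GTA GTA GTG CTT TGA CCA TGT AAG — no ATG→stop ORF.
Frame +2: AAT GGA AAA GTA AGG CTA CCA ATG GGA GGG GAG ACG TAG TAG TGC TTT GAC CAT GTA AGT — ATG at 23, stop TAG at 38 → 18 nt.
Frame +3: ATG GAA AAG TAA GGC TAC CAA TGG GAG GGG AGA CGT AGT AGT GCT TTG ACC ATG TAA GTT — ATG at 3, stop TAA at 12 → 12 nt; ATG at 54, stop TAA at 57 → 6 nt.
Frame -1: AAC TTA CAT GGT CAA AGC ACT ACT ACG TCT CCC CTC CCA TTG GTA GCC TTA CTT TTC CAT — no ATG→stop ORF.
Frame -2: ACT TAC ATG GTC AAA GCA CTA CTA CGT CTC CCC TCC CAT TGG TAG CCT TAC TTT TCC ATT — ATG at 8, stop TAG at 44 → 39 nt.
Frame -3: CTT ACA TGG TCA AAG CAC TAC TAC GTC TCC CCT CCC ATT GGT AGC CTT ACT TTT CCA TTA — no ATG→stop ORF.
Forward-strand max 18 nt; reverse-strand max 39 nt. The reverse strand has the longer ORF.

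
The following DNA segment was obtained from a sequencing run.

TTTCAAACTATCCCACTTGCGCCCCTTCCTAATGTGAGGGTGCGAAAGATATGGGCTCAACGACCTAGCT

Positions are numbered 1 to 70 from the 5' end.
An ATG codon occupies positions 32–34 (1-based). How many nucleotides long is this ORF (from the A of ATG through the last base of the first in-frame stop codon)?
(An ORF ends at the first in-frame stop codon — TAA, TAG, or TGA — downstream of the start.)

6

Codons from position 32: ATG (32–34), TGA (35–37).
TGA is the first in-frame stop; ORF spans 32–37, 6 nucleotides.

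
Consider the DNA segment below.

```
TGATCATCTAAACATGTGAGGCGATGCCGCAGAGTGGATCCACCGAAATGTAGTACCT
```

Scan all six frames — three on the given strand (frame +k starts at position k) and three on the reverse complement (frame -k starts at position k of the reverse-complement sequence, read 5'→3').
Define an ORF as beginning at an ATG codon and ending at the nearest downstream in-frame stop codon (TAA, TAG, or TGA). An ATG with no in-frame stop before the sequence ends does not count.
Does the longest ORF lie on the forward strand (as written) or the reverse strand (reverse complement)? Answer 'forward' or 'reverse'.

forward

Reverse complement (5'→3'): AGGTACTACATTTCGGTGGATCCACTCTGCGGCATCGCCTCACATGTTTAGATGATCA
Frame +1: TGA TCA TCT AAA CAT GTG AGG CGA TGC CGC AGA GTG GAT CCA CCG AAA TGT AGT ACC — no ATG→stop ORF.
Frame +2: GAT CAT CTA AAC ATG TGA GGC GAT GCC GCA GAG TGG ATC CAC CGA AAT GTA GTA CCT — ATG at 14, stop TGA at 17 → 6 nt.
Frame +3: ATC ATC TAA ACA TGT GAG GCG ATG CCG CAG AGT GGA TCC ACC GAA ATG TAG TAC — ATG at 24, stop TAG at 51 → 30 nt; ATG at 48, stop TAG at 51 → 6 nt.
Frame -1: AGG TAC TAC ATT TCG GTG GAT CCA CTC TGC GGC ATC GCC TCA CAT GTT TAG ATG ATC — no ATG→stop ORF.
Frame -2: GGT ACT ACA TTT CGG TGG ATC CAC TCT GCG GCA TCG CCT CAC ATG TTT AGA TGA TCA — ATG at 44, stop TGA at 53 → 12 nt.
Frame -3: GTA CTA CAT TTC GGT GGA TCC ACT CTG CGG CAT CGC CTC ACA TGT TTA GAT GAT — no ATG→stop ORF.
Forward-strand max 30 nt; reverse-strand max 12 nt. The forward strand has the longer ORF.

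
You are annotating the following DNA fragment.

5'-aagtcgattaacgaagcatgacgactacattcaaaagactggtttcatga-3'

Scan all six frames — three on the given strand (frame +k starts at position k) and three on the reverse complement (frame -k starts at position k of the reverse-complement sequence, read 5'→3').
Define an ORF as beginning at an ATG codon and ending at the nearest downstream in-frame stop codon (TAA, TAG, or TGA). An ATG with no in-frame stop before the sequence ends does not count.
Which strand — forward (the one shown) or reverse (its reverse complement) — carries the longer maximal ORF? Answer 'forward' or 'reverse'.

Reverse complement (5'→3'): TCATGAAACCAGTCTTTTGAATGTAGTCGTCATGCTTCGTTAATCGACTT
Frame +1: AAG TCG ATT AAC GAA GCA TGA CGA CTA CAT TCA AAA GAC TGG TTT CAT — no ATG→stop ORF.
Frame +2: AGT CGA TTA ACG AAG CAT GAC GAC TAC ATT CAA AAG ACT GGT TTC ATG — no ATG→stop ORF.
Frame +3: GTC GAT TAA CGA AGC ATG ACG ACT ACA TTC AAA AGA CTG GTT TCA TGA — ATG at 18, stop TGA at 48 → 33 nt.
Frame -1: TCA TGA AAC CAG TCT TTT GAA TGT AGT CGT CAT GCT TCG TTA ATC GAC — no ATG→stop ORF.
Frame -2: CAT GAA ACC AGT CTT TTG AAT GTA GTC GTC ATG CTT CGT TAA TCG ACT — ATG at 32, stop TAA at 41 → 12 nt.
Frame -3: ATG AAA CCA GTC TTT TGA ATG TAG TCG TCA TGC TTC GTT AAT CGA CTT — ATG at 3, stop TGA at 18 → 18 nt; ATG at 21, stop TAG at 24 → 6 nt.
Forward-strand max 33 nt; reverse-strand max 18 nt. The forward strand has the longer ORF.

forward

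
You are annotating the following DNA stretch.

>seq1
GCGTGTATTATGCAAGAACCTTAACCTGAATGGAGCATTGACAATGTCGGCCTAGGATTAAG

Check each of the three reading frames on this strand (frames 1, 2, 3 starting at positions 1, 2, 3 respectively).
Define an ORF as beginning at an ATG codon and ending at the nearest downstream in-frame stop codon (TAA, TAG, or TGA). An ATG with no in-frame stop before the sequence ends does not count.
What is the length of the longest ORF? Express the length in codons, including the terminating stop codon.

5

Frame 1: GCG TGT ATT ATG CAA GAA CCT TAA CCT GAA TGG AGC ATT GAC AAT GTC GGC CTA GGA TTA — ATG at 10, stop TAA at 22 → 15 nt.
Frame 2: CGT GTA TTA TGC AAG AAC CTT AAC CTG AAT GGA GCA TTG ACA ATG TCG GCC TAG GAT TAA — ATG at 44, stop TAG at 53 → 12 nt.
Frame 3: GTG TAT TAT GCA AGA ACC TTA ACC TGA ATG GAG CAT TGA CAA TGT CGG CCT AGG ATT AAG — ATG at 30, stop TGA at 39 → 12 nt.
Longest: frame 1, positions 10–24, 15 nt = 5 codons = 4 aa. → 5 codons.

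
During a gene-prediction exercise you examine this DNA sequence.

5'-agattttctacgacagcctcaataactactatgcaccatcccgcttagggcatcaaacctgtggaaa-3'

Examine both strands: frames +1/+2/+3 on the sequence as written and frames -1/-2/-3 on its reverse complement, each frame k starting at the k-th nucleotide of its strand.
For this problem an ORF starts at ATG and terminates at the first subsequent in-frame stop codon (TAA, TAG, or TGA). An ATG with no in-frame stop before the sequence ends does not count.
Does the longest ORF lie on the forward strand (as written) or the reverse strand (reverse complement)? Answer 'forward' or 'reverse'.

reverse

Reverse complement (5'→3'): TTTCCACAGGTTTGATGCCCTAAGCGGGATGGTGCATAGTAGTTATTGAGGCTGTCGTAGAAAATCT
Frame +1: AGA TTT TCT ACG ACA GCC TCA ATA ACT ACT ATG CAC CAT CCC GCT TAG GGC ATC AAA CCT GTG GAA — ATG at 31, stop TAG at 46 → 18 nt.
Frame +2: GAT TTT CTA CGA CAG CCT CAA TAA CTA CTA TGC ACC ATC CCG CTT AGG GCA TCA AAC CTG TGG AAA — no ATG→stop ORF.
Frame +3: ATT TTC TAC GAC AGC CTC AAT AAC TAC TAT GCA CCA TCC CGC TTA GGG CAT CAA ACC TGT GGA — no ATG→stop ORF.
Frame -1: TTT CCA CAG GTT TGA TGC CCT AAG CGG GAT GGT GCA TAG TAG TTA TTG AGG CTG TCG TAG AAA ATC — no ATG→stop ORF.
Frame -2: TTC CAC AGG TTT GAT GCC CTA AGC GGG ATG GTG CAT AGT AGT TAT TGA GGC TGT CGT AGA AAA TCT — ATG at 29, stop TGA at 47 → 21 nt.
Frame -3: TCC ACA GGT TTG ATG CCC TAA GCG GGA TGG TGC ATA GTA GTT ATT GAG GCT GTC GTA GAA AAT — ATG at 15, stop TAA at 21 → 9 nt.
Forward-strand max 18 nt; reverse-strand max 21 nt. The reverse strand has the longer ORF.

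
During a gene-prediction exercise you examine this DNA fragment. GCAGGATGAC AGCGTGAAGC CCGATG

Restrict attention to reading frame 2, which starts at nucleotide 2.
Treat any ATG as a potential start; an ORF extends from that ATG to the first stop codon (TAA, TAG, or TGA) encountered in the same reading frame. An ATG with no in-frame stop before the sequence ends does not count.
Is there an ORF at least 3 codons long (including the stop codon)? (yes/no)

no

Frame 2: CAG GAT GAC AGC GTG AAG CCC GAT — no ATG→stop ORF.
Largest ORF found is 0 codons < 3, so no.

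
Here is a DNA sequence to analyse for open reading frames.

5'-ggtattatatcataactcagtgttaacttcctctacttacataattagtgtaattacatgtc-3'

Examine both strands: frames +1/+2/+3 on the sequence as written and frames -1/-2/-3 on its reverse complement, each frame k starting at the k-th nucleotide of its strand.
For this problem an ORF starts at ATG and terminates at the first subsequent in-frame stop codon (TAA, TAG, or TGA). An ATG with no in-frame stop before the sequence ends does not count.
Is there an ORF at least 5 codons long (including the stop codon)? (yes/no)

no

Reverse complement (5'→3'): GACATGTAATTACACTAATTATGTAAGTAGAGGAAGTTAACACTGAGTTATGATATAATACC
Frame +1: GGT ATT ATA TCA TAA CTC AGT GTT AAC TTC CTC TAC TTA CAT AAT TAG TGT AAT TAC ATG — no ATG→stop ORF.
Frame +2: GTA TTA TAT CAT AAC TCA GTG TTA ACT TCC TCT ACT TAC ATA ATT AGT GTA ATT ACA TGT — no ATG→stop ORF.
Frame +3: TAT TAT ATC ATA ACT CAG TGT TAA CTT CCT CTA CTT ACA TAA TTA GTG TAA TTA CAT GTC — no ATG→stop ORF.
Frame -1: GAC ATG TAA TTA CAC TAA TTA TGT AAG TAG AGG AAG TTA ACA CTG AGT TAT GAT ATA ATA — ATG at 4, stop TAA at 7 → 6 nt.
Frame -2: ACA TGT AAT TAC ACT AAT TAT GTA AGT AGA GGA AGT TAA CAC TGA GTT ATG ATA TAA TAC — ATG at 50, stop TAA at 56 → 9 nt.
Frame -3: CAT GTA ATT ACA CTA ATT ATG TAA GTA GAG GAA GTT AAC ACT GAG TTA TGA TAT AAT ACC — ATG at 21, stop TAA at 24 → 6 nt.
Largest ORF found is 3 codons < 5, so no.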